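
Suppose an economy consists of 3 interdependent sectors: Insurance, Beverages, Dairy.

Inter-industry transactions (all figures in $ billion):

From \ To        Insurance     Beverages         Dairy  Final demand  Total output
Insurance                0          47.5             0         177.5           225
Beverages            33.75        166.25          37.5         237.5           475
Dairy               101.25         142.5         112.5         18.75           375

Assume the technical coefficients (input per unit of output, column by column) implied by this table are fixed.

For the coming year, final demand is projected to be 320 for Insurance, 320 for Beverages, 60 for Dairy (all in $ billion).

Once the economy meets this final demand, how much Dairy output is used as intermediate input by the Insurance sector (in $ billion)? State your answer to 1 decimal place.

Technical coefficients a_ij = z_ij / X_j:
  a_II = 0/225 = 0.00, a_BI = 33.75/225 = 0.15, a_DI = 101.25/225 = 0.45
  a_IB = 47.5/475 = 0.10, a_BB = 166.25/475 = 0.35, a_DB = 142.5/475 = 0.30
  a_ID = 0/375 = 0.00, a_BD = 37.5/375 = 0.10, a_DD = 112.5/375 = 0.30
I − A =
  [   1.00    -0.10     0.00]
  [  -0.15     0.65    -0.10]
  [  -0.45    -0.30     0.70]
Cofactors of I−A, C_ij = (−1)^(i+j)·(minor ij) (rows/columns in the sector order above):
  C_11 = (0.65)(0.70) − (-0.10)(-0.30) = 0.4250
  C_12 = −[(-0.15)(0.70) − (-0.10)(-0.45)] = 0.1500
  C_13 = (-0.15)(-0.30) − (0.65)(-0.45) = 0.3375
  C_21 = −[(-0.10)(0.70) − (0.00)(-0.30)] = 0.0700
  C_22 = (1.00)(0.70) − (0.00)(-0.45) = 0.7000
  C_23 = −[(1.00)(-0.30) − (-0.10)(-0.45)] = 0.3450
  C_31 = (-0.10)(-0.10) − (0.00)(0.65) = 0.0100
  C_32 = −[(1.00)(-0.10) − (0.00)(-0.15)] = 0.1000
  C_33 = (1.00)(0.65) − (-0.10)(-0.15) = 0.6350
det(I−A) = Σ_j (I−A)_1j·C_1j = (1.00)(0.4250) + (-0.10)(0.1500) + (0.00)(0.3375) = 0.4100
adj(I−A) = Cᵀ =
  [ 0.4250   0.0700   0.0100]
  [ 0.1500   0.7000   0.1000]
  [ 0.3375   0.3450   0.6350]
(I − A)⁻¹ = adj(I−A) / det(I−A) ≈
  [   1.0366     0.1707     0.0244]
  [   0.3659     1.7073     0.2439]
  [   0.8232     0.8415     1.5488]
First solve x = (I − A)⁻¹ d = adj(I−A)·d / det(I−A); in particular x_I = (0.4250·320 + 0.0700·320 + 0.0100·60) / 0.4100 = 159.00 / 0.4100 ≈ 387.805.
Intermediate flow from D to I: z_DI = a_DI · x_I = 0.45 × 159.00 / 0.4100 = 71.55 / 0.4100 ≈ 174.5.

z_DI = 174.5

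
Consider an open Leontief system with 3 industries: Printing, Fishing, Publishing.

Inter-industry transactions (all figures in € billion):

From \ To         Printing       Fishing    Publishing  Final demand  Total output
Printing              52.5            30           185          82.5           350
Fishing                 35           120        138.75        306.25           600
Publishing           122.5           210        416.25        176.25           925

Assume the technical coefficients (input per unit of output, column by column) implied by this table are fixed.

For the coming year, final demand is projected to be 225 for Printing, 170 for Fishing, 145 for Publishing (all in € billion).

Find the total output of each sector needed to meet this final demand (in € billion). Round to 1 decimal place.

Technical coefficients a_ij = z_ij / X_j:
  a_11 = 52.5/350 = 0.15, a_21 = 35/350 = 0.10, a_31 = 122.5/350 = 0.35
  a_12 = 30/600 = 0.05, a_22 = 120/600 = 0.20, a_32 = 210/600 = 0.35
  a_13 = 185/925 = 0.20, a_23 = 138.75/925 = 0.15, a_33 = 416.25/925 = 0.45
I − A =
  [   0.85    -0.05    -0.20]
  [  -0.10     0.80    -0.15]
  [  -0.35    -0.35     0.55]
Cofactors of I−A, C_ij = (−1)^(i+j)·(minor ij) (rows/columns in the sector order above):
  C_11 = (0.80)(0.55) − (-0.15)(-0.35) = 0.3875
  C_12 = −[(-0.10)(0.55) − (-0.15)(-0.35)] = 0.1075
  C_13 = (-0.10)(-0.35) − (0.80)(-0.35) = 0.3150
  C_21 = −[(-0.05)(0.55) − (-0.20)(-0.35)] = 0.0975
  C_22 = (0.85)(0.55) − (-0.20)(-0.35) = 0.3975
  C_23 = −[(0.85)(-0.35) − (-0.05)(-0.35)] = 0.3150
  C_31 = (-0.05)(-0.15) − (-0.20)(0.80) = 0.1675
  C_32 = −[(0.85)(-0.15) − (-0.20)(-0.10)] = 0.1475
  C_33 = (0.85)(0.80) − (-0.05)(-0.10) = 0.6750
det(I−A) = Σ_j (I−A)_1j·C_1j = (0.85)(0.3875) + (-0.05)(0.1075) + (-0.20)(0.3150) = 0.2610
adj(I−A) = Cᵀ =
  [ 0.3875   0.0975   0.1675]
  [ 0.1075   0.3975   0.1475]
  [ 0.3150   0.3150   0.6750]
(I − A)⁻¹ = adj(I−A) / det(I−A) ≈
  [   1.4847     0.3736     0.6418]
  [   0.4119     1.5230     0.5651]
  [   1.2069     1.2069     2.5862]
x = (I − A)⁻¹ d = adj(I−A)·d / det(I−A), with det(I−A) = 0.2610:
  x_1 = (0.3875·225 + 0.0975·170 + 0.1675·145) / 0.2610 = 128.05 / 0.2610 ≈ 490.6
  x_2 = (0.1075·225 + 0.3975·170 + 0.1475·145) / 0.2610 = 113.15 / 0.2610 ≈ 433.5
  x_3 = (0.3150·225 + 0.3150·170 + 0.6750·145) / 0.2610 = 222.30 / 0.2610 ≈ 851.7

x_1 = 490.6, x_2 = 433.5, x_3 = 851.7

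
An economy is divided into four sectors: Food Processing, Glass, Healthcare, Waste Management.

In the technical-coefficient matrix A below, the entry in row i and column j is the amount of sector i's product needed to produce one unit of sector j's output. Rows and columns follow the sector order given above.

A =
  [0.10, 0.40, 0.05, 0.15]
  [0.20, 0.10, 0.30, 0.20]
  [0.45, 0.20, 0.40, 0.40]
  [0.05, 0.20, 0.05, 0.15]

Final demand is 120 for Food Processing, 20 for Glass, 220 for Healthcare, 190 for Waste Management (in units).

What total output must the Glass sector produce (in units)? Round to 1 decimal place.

x_G = 768.6

I − A =
  [   0.90    -0.40    -0.05    -0.15]
  [  -0.20     0.90    -0.30    -0.20]
  [  -0.45    -0.20     0.60    -0.40]
  [  -0.05    -0.20    -0.05     0.85]
Compute the cofactors C_ij = (−1)^(i+j)·(3×3 minor ij) of I−A; the adjugate is their transpose:
adj(I−A) = Cᵀ =
  [ 0.34000   0.22800   0.15800   0.18800]
  [ 0.22925   0.41300   0.24675   0.25375]
  [ 0.39625   0.39800   0.56775   0.43075]
  [ 0.09725   0.13400   0.10075   0.30775]
det(I−A) = Σ_j (I−A)_1j·C_1j = (0.90)(0.34000) + (-0.40)(0.22925) + (-0.05)(0.39625) + (-0.15)(0.09725) = 0.1799
(I − A)⁻¹ = adj(I−A) / det(I−A) ≈
  [   1.8899     1.2674     0.8783     1.0450]
  [   1.2743     2.2957     1.3716     1.4105]
  [   2.2026     2.2123     3.1559     2.3944]
  [   0.5406     0.7449     0.5600     1.7107]
x = (I − A)⁻¹ d = adj(I−A)·d / det(I−A), with det(I−A) = 0.1799:
  x_F = (0.34000·120 + 0.22800·20 + 0.15800·220 + 0.18800·190) / 0.1799 = 115.84 / 0.1799 ≈ 643.9
  x_G = (0.22925·120 + 0.41300·20 + 0.24675·220 + 0.25375·190) / 0.1799 = 138.2675 / 0.1799 ≈ 768.6
  x_H = (0.39625·120 + 0.39800·20 + 0.56775·220 + 0.43075·190) / 0.1799 = 262.2575 / 0.1799 ≈ 1457.8
  x_W = (0.09725·120 + 0.13400·20 + 0.10075·220 + 0.30775·190) / 0.1799 = 94.9875 / 0.1799 ≈ 528.0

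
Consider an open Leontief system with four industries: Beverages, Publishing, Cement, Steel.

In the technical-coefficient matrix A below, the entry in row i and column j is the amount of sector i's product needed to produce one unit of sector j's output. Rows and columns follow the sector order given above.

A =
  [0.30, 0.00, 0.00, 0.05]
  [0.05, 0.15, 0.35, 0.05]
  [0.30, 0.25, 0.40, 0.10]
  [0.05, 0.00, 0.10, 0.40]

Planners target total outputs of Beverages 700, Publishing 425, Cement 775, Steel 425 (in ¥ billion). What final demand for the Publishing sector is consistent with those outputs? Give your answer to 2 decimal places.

d_P = 33.75

I − A =
  [   0.70     0.00     0.00    -0.05]
  [  -0.05     0.85    -0.35    -0.05]
  [  -0.30    -0.25     0.60    -0.10]
  [  -0.05     0.00    -0.10     0.60]
d = (I − A) x:
  d_B = (+0.70)·700 + (+0.00)·425 + (+0.00)·775 + (-0.05)·425 = 468.75
  d_P = (-0.05)·700 + (+0.85)·425 + (-0.35)·775 + (-0.05)·425 = 33.75
  d_C = (-0.30)·700 + (-0.25)·425 + (+0.60)·775 + (-0.10)·425 = 106.25
  d_S = (-0.05)·700 + (+0.00)·425 + (-0.10)·775 + (+0.60)·425 = 142.50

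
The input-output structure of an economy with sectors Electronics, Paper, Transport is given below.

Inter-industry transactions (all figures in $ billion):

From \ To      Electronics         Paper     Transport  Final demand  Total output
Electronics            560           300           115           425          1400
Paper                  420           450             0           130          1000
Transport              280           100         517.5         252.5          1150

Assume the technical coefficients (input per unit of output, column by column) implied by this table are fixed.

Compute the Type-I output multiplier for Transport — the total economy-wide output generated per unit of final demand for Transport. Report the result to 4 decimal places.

m_T = 2.7542

Technical coefficients a_ij = z_ij / X_j:
  a_EE = 560/1400 = 0.40, a_PE = 420/1400 = 0.30, a_TE = 280/1400 = 0.20
  a_EP = 300/1000 = 0.30, a_PP = 450/1000 = 0.45, a_TP = 100/1000 = 0.10
  a_ET = 115/1150 = 0.10, a_PT = 0/1150 = 0.00, a_TT = 517.5/1150 = 0.45
I − A =
  [   0.60    -0.30    -0.10]
  [  -0.30     0.55     0.00]
  [  -0.20    -0.10     0.55]
Cofactors of I−A, C_ij = (−1)^(i+j)·(minor ij) (rows/columns in the sector order above):
  C_11 = (0.55)(0.55) − (0.00)(-0.10) = 0.3025
  C_12 = −[(-0.30)(0.55) − (0.00)(-0.20)] = 0.1650
  C_13 = (-0.30)(-0.10) − (0.55)(-0.20) = 0.1400
  C_21 = −[(-0.30)(0.55) − (-0.10)(-0.10)] = 0.1750
  C_22 = (0.60)(0.55) − (-0.10)(-0.20) = 0.3100
  C_23 = −[(0.60)(-0.10) − (-0.30)(-0.20)] = 0.1200
  C_31 = (-0.30)(0.00) − (-0.10)(0.55) = 0.0550
  C_32 = −[(0.60)(0.00) − (-0.10)(-0.30)] = 0.0300
  C_33 = (0.60)(0.55) − (-0.30)(-0.30) = 0.2400
det(I−A) = Σ_j (I−A)_1j·C_1j = (0.60)(0.3025) + (-0.30)(0.1650) + (-0.10)(0.1400) = 0.1180
adj(I−A) = Cᵀ =
  [ 0.3025   0.1750   0.0550]
  [ 0.1650   0.3100   0.0300]
  [ 0.1400   0.1200   0.2400]
(I − A)⁻¹ = adj(I−A) / det(I−A) ≈
  [   2.56356     1.48305     0.46610]
  [   1.39831     2.62712     0.25424]
  [   1.18644     1.01695     2.03390]
The output multiplier for sector j is the column-j sum of the Leontief inverse (I − A)⁻¹ = adj(I−A) / det(I−A).
Column T of adj(I−A): (0.0550, 0.0300, 0.2400); det(I−A) = 0.1180.
m_T = (0.0550 + 0.0300 + 0.2400) / 0.1180 = 0.325 / 0.1180 ≈ 2.7542.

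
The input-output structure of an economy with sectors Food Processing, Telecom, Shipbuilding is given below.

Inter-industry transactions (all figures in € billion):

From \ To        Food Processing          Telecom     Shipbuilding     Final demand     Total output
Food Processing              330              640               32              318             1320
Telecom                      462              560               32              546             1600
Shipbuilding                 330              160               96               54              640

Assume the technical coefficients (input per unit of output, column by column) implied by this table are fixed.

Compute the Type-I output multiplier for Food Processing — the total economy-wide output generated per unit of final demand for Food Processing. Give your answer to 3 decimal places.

m_1 = 3.812

Technical coefficients a_ij = z_ij / X_j:
  a_11 = 330/1320 = 0.25, a_21 = 462/1320 = 0.35, a_31 = 330/1320 = 0.25
  a_12 = 640/1600 = 0.40, a_22 = 560/1600 = 0.35, a_32 = 160/1600 = 0.10
  a_13 = 32/640 = 0.05, a_23 = 32/640 = 0.05, a_33 = 96/640 = 0.15
I − A =
  [   0.75    -0.40    -0.05]
  [  -0.35     0.65    -0.05]
  [  -0.25    -0.10     0.85]
Cofactors of I−A, C_ij = (−1)^(i+j)·(minor ij) (rows/columns in the sector order above):
  C_11 = (0.65)(0.85) − (-0.05)(-0.10) = 0.5475
  C_12 = −[(-0.35)(0.85) − (-0.05)(-0.25)] = 0.3100
  C_13 = (-0.35)(-0.10) − (0.65)(-0.25) = 0.1975
  C_21 = −[(-0.40)(0.85) − (-0.05)(-0.10)] = 0.3450
  C_22 = (0.75)(0.85) − (-0.05)(-0.25) = 0.6250
  C_23 = −[(0.75)(-0.10) − (-0.40)(-0.25)] = 0.1750
  C_31 = (-0.40)(-0.05) − (-0.05)(0.65) = 0.0525
  C_32 = −[(0.75)(-0.05) − (-0.05)(-0.35)] = 0.0550
  C_33 = (0.75)(0.65) − (-0.40)(-0.35) = 0.3475
det(I−A) = Σ_j (I−A)_1j·C_1j = (0.75)(0.5475) + (-0.40)(0.3100) + (-0.05)(0.1975) = 0.27675
adj(I−A) = Cᵀ =
  [ 0.5475   0.3450   0.0525]
  [ 0.3100   0.6250   0.0550]
  [ 0.1975   0.1750   0.3475]
(I − A)⁻¹ = adj(I−A) / det(I−A) ≈
  [   1.9783     1.2466     0.1897]
  [   1.1201     2.2584     0.1987]
  [   0.7136     0.6323     1.2556]
The output multiplier for sector j is the column-j sum of the Leontief inverse (I − A)⁻¹ = adj(I−A) / det(I−A).
Column 1 of adj(I−A): (0.5475, 0.3100, 0.1975); det(I−A) = 0.27675.
m_1 = (0.5475 + 0.3100 + 0.1975) / 0.27675 = 1.055 / 0.27675 ≈ 3.812.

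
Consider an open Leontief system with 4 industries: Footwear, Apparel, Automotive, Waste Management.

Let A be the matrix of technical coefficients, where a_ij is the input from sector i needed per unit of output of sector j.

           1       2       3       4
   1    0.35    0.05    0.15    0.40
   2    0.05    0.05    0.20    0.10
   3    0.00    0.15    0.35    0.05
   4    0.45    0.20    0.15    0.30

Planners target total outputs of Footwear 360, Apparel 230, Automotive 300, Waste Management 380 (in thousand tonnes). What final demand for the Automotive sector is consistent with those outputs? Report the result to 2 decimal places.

I − A =
  [   0.65    -0.05    -0.15    -0.40]
  [  -0.05     0.95    -0.20    -0.10]
  [   0.00    -0.15     0.65    -0.05]
  [  -0.45    -0.20    -0.15     0.70]
d = (I − A) x:
  d_1 = (+0.65)·360 + (-0.05)·230 + (-0.15)·300 + (-0.40)·380 = 25.50
  d_2 = (-0.05)·360 + (+0.95)·230 + (-0.20)·300 + (-0.10)·380 = 102.50
  d_3 = (+0.00)·360 + (-0.15)·230 + (+0.65)·300 + (-0.05)·380 = 141.50
  d_4 = (-0.45)·360 + (-0.20)·230 + (-0.15)·300 + (+0.70)·380 = 13.00

d_3 = 141.50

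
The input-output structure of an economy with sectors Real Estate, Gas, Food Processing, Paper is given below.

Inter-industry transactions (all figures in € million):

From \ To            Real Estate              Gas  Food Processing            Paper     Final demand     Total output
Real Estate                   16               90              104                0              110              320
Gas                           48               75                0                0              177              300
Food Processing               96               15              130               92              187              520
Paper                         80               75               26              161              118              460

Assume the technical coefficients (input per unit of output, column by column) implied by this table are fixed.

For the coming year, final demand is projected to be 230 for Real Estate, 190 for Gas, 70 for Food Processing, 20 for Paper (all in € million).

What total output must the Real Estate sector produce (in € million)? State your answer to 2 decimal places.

Technical coefficients a_ij = z_ij / X_j:
  a_RR = 16/320 = 0.05, a_GR = 48/320 = 0.15, a_FR = 96/320 = 0.30, a_PR = 80/320 = 0.25
  a_RG = 90/300 = 0.30, a_GG = 75/300 = 0.25, a_FG = 15/300 = 0.05, a_PG = 75/300 = 0.25
  a_RF = 104/520 = 0.20, a_GF = 0/520 = 0.00, a_FF = 130/520 = 0.25, a_PF = 26/520 = 0.05
  a_RP = 0/460 = 0.00, a_GP = 0/460 = 0.00, a_FP = 92/460 = 0.20, a_PP = 161/460 = 0.35
I − A =
  [   0.95    -0.30    -0.20     0.00]
  [  -0.15     0.75     0.00     0.00]
  [  -0.30    -0.05     0.75    -0.20]
  [  -0.25    -0.25    -0.05     0.65]
Compute the cofactors C_ij = (−1)^(i+j)·(3×3 minor ij) of I−A; the adjugate is their transpose:
adj(I−A) = Cᵀ =
  [ 0.358125   0.159750   0.097500   0.030000]
  [ 0.071625   0.404625   0.019500   0.006000]
  [ 0.196125   0.151875   0.433875   0.133500]
  [ 0.180375   0.228750   0.078375   0.454125]
det(I−A) = Σ_j (I−A)_1j·C_1j = (0.95)(0.358125) + (-0.30)(0.071625) + (-0.20)(0.196125) + (0.00)(0.180375) = 0.27950625
(I − A)⁻¹ = adj(I−A) / det(I−A) ≈
  [   1.2813     0.5715     0.3488     0.1073]
  [   0.2563     1.4476     0.0698     0.0215]
  [   0.7017     0.5434     1.5523     0.4776]
  [   0.6453     0.8184     0.2804     1.6247]
x = (I − A)⁻¹ d = adj(I−A)·d / det(I−A), with det(I−A) = 0.27950625:
  x_R = (0.358125·230 + 0.159750·190 + 0.097500·70 + 0.030000·20) / 0.27950625 = 120.14625 / 0.27950625 ≈ 429.85
  x_G = (0.071625·230 + 0.404625·190 + 0.019500·70 + 0.006000·20) / 0.27950625 = 94.8375 / 0.27950625 ≈ 339.30
  x_F = (0.196125·230 + 0.151875·190 + 0.433875·70 + 0.133500·20) / 0.27950625 = 107.00625 / 0.27950625 ≈ 382.84
  x_P = (0.180375·230 + 0.228750·190 + 0.078375·70 + 0.454125·20) / 0.27950625 = 99.5175 / 0.27950625 ≈ 356.05

x_R = 429.85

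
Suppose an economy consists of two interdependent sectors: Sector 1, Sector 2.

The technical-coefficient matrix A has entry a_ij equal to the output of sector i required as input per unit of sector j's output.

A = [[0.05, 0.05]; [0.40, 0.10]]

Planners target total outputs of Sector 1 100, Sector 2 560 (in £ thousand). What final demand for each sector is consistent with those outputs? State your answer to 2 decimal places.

d_1 = 67.00, d_2 = 464.00

I − A =
  [   0.95    -0.05]
  [  -0.40     0.90]
d = (I − A) x:
  d_1 = (+0.95)·100 + (-0.05)·560 = 67.00
  d_2 = (-0.40)·100 + (+0.90)·560 = 464.00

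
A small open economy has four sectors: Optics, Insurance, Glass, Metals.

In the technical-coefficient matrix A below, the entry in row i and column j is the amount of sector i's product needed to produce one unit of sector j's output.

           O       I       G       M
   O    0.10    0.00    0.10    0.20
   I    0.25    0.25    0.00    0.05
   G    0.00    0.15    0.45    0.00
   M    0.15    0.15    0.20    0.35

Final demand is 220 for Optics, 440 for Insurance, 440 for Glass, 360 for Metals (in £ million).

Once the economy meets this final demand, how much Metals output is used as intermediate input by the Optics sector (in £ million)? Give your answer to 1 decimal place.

z_MO = 94.7

I − A =
  [   0.90     0.00    -0.10    -0.20]
  [  -0.25     0.75     0.00    -0.05]
  [   0.00    -0.15     0.55     0.00]
  [  -0.15    -0.15    -0.20     0.65]
Compute the cofactors C_ij = (−1)^(i+j)·(3×3 minor ij) of I−A; the adjugate is their transpose:
adj(I−A) = Cᵀ =
  [ 0.26250   0.03225   0.07800   0.08325]
  [ 0.09350   0.30525   0.03600   0.05225]
  [ 0.02550   0.08325   0.40200   0.01425]
  [ 0.09000   0.10350   0.15000   0.36750]
det(I−A) = Σ_j (I−A)_1j·C_1j = (0.90)(0.26250) + (0.00)(0.09350) + (-0.10)(0.02550) + (-0.20)(0.09000) = 0.2157
(I − A)⁻¹ = adj(I−A) / det(I−A) ≈
  [   1.2170     0.1495     0.3616     0.3860]
  [   0.4335     1.4152     0.1669     0.2422]
  [   0.1182     0.3860     1.8637     0.0661]
  [   0.4172     0.4798     0.6954     1.7038]
First solve x = (I − A)⁻¹ d = adj(I−A)·d / det(I−A); in particular x_O = (0.26250·220 + 0.03225·440 + 0.07800·440 + 0.08325·360) / 0.2157 = 136.23 / 0.2157 ≈ 631.572.
Intermediate flow from M to O: z_MO = a_MO · x_O = 0.15 × 136.23 / 0.2157 = 20.4345 / 0.2157 ≈ 94.7.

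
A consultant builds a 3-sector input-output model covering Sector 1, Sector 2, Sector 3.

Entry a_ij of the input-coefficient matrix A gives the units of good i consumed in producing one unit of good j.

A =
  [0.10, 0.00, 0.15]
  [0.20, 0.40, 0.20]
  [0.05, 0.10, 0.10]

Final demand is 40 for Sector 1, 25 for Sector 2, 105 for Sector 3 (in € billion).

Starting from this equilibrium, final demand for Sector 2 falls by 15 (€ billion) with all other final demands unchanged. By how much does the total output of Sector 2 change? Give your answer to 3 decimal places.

I − A =
  [   0.90     0.00    -0.15]
  [  -0.20     0.60    -0.20]
  [  -0.05    -0.10     0.90]
Cofactors of I−A, C_ij = (−1)^(i+j)·(minor ij) (rows/columns in the sector order above):
  C_11 = (0.60)(0.90) − (-0.20)(-0.10) = 0.5200
  C_12 = −[(-0.20)(0.90) − (-0.20)(-0.05)] = 0.1900
  C_13 = (-0.20)(-0.10) − (0.60)(-0.05) = 0.0500
  C_21 = −[(0.00)(0.90) − (-0.15)(-0.10)] = 0.0150
  C_22 = (0.90)(0.90) − (-0.15)(-0.05) = 0.8025
  C_23 = −[(0.90)(-0.10) − (0.00)(-0.05)] = 0.0900
  C_31 = (0.00)(-0.20) − (-0.15)(0.60) = 0.0900
  C_32 = −[(0.90)(-0.20) − (-0.15)(-0.20)] = 0.2100
  C_33 = (0.90)(0.60) − (0.00)(-0.20) = 0.5400
det(I−A) = Σ_j (I−A)_1j·C_1j = (0.90)(0.5200) + (0.00)(0.1900) + (-0.15)(0.0500) = 0.4605
adj(I−A) = Cᵀ =
  [ 0.5200   0.0150   0.0900]
  [ 0.1900   0.8025   0.2100]
  [ 0.0500   0.0900   0.5400]
(I − A)⁻¹ = adj(I−A) / det(I−A) ≈
  [   1.1292     0.0326     0.1954]
  [   0.4126     1.7427     0.4560]
  [   0.1086     0.1954     1.1726]
Δx = (I − A)⁻¹ Δd with Δd having -15 in the Sector 2 component and 0 elsewhere.
So Δx_2 = L_22 · (-15), where L_22 = adj(I−A)_22 / det(I−A) = 0.8025 / 0.4605.
Δx_2 = 0.8025 × (-15) / 0.4605 = -12.0375 / 0.4605 ≈ -26.140.

Δx_2 = -26.140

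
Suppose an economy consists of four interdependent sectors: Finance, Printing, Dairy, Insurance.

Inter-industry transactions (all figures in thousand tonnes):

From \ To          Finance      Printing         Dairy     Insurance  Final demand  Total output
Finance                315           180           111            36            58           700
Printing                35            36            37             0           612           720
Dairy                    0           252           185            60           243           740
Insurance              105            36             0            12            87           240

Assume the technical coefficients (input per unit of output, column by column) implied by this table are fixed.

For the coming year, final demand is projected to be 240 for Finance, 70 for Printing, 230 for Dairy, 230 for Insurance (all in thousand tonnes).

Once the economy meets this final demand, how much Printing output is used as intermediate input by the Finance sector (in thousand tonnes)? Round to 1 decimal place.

z_21 = 36.7

Technical coefficients a_ij = z_ij / X_j:
  a_11 = 315/700 = 0.45, a_21 = 35/700 = 0.05, a_31 = 0/700 = 0.00, a_41 = 105/700 = 0.15
  a_12 = 180/720 = 0.25, a_22 = 36/720 = 0.05, a_32 = 252/720 = 0.35, a_42 = 36/720 = 0.05
  a_13 = 111/740 = 0.15, a_23 = 37/740 = 0.05, a_33 = 185/740 = 0.25, a_43 = 0/740 = 0.00
  a_14 = 36/240 = 0.15, a_24 = 0/240 = 0.00, a_34 = 60/240 = 0.25, a_44 = 12/240 = 0.05
I − A =
  [   0.55    -0.25    -0.15    -0.15]
  [  -0.05     0.95    -0.05     0.00]
  [   0.00    -0.35     0.75    -0.25]
  [  -0.15    -0.05     0.00     0.95]
Compute the cofactors C_ij = (−1)^(i+j)·(3×3 minor ij) of I−A; the adjugate is their transpose:
adj(I−A) = Cᵀ =
  [ 0.659625   0.235500   0.147625   0.143000]
  [ 0.037500   0.369375   0.032125   0.014375]
  [ 0.052875   0.191250   0.462750   0.130125]
  [ 0.106125   0.056625   0.025000   0.370250]
det(I−A) = Σ_j (I−A)_1j·C_1j = (0.55)(0.659625) + (-0.25)(0.037500) + (-0.15)(0.052875) + (-0.15)(0.106125) = 0.32956875
(I − A)⁻¹ = adj(I−A) / det(I−A) ≈
  [   2.0015     0.7146     0.4479     0.4339]
  [   0.1138     1.1208     0.0975     0.0436]
  [   0.1604     0.5803     1.4041     0.3948]
  [   0.3220     0.1718     0.0759     1.1234]
First solve x = (I − A)⁻¹ d = adj(I−A)·d / det(I−A); in particular x_1 = (0.659625·240 + 0.235500·70 + 0.147625·230 + 0.143000·230) / 0.32956875 = 241.63875 / 0.32956875 ≈ 733.197.
Intermediate flow from 2 to 1: z_21 = a_21 · x_1 = 0.05 × 241.63875 / 0.32956875 = 12.0819375 / 0.32956875 ≈ 36.7.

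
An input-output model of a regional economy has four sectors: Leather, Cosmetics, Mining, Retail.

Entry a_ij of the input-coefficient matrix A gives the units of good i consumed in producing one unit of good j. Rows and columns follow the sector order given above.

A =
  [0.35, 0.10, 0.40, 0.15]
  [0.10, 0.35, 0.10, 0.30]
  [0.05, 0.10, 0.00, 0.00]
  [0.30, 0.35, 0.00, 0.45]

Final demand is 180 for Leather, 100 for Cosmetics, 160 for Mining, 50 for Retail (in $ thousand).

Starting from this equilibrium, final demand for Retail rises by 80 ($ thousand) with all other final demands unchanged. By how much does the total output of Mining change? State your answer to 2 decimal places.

I − A =
  [   0.65    -0.10    -0.40    -0.15]
  [  -0.10     0.65    -0.10    -0.30]
  [  -0.05    -0.10     1.00     0.00]
  [  -0.30    -0.35     0.00     0.55]
Compute the cofactors C_ij = (−1)^(i+j)·(3×3 minor ij) of I−A; the adjugate is their transpose:
adj(I−A) = Cᵀ =
  [ 0.247000   0.129500   0.111750   0.138000]
  [ 0.147750   0.301500   0.089250   0.204750]
  [ 0.027125   0.036625   0.115125   0.027375]
  [ 0.228750   0.262500   0.117750   0.388500]
det(I−A) = Σ_j (I−A)_1j·C_1j = (0.65)(0.247000) + (-0.10)(0.147750) + (-0.40)(0.027125) + (-0.15)(0.228750) = 0.1006125
(I − A)⁻¹ = adj(I−A) / det(I−A) ≈
  [   2.4550     1.2871     1.1107     1.3716]
  [   1.4685     2.9966     0.8871     2.0350]
  [   0.2696     0.3640     1.1442     0.2721]
  [   2.2736     2.6090     1.1703     3.8613]
Δx = (I − A)⁻¹ Δd with Δd having +80 in the Retail component and 0 elsewhere.
So Δx_3 = L_34 · (+80), where L_34 = adj(I−A)_34 / det(I−A) = 0.027375 / 0.1006125.
Δx_3 = 0.027375 × (+80) / 0.1006125 = 2.19 / 0.1006125 ≈ 21.77.

Δx_3 = 21.77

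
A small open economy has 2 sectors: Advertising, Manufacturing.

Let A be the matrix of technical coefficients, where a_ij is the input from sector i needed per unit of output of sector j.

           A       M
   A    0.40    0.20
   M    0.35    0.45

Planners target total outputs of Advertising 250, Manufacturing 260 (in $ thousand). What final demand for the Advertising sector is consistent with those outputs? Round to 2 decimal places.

I − A =
  [   0.60    -0.20]
  [  -0.35     0.55]
d = (I − A) x:
  d_A = (+0.60)·250 + (-0.20)·260 = 98.00
  d_M = (-0.35)·250 + (+0.55)·260 = 55.50

d_A = 98.00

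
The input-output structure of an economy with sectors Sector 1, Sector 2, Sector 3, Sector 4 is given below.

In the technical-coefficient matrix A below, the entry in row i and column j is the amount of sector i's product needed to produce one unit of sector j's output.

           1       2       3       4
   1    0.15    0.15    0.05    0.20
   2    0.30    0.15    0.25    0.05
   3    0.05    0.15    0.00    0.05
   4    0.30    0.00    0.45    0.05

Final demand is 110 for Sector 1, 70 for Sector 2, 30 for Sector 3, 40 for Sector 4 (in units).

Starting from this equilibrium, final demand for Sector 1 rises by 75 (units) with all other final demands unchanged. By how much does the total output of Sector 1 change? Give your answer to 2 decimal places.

I − A =
  [   0.85    -0.15    -0.05    -0.20]
  [  -0.30     0.85    -0.25    -0.05]
  [  -0.05    -0.15     1.00    -0.05]
  [  -0.30     0.00    -0.45     0.95]
Compute the cofactors C_ij = (−1)^(i+j)·(3×3 minor ij) of I−A; the adjugate is their transpose:
adj(I−A) = Cᵀ =
  [ 0.749375   0.159750   0.155875   0.174375]
  [ 0.310000   0.720750   0.248000   0.116250]
  [ 0.098125   0.121500   0.590375   0.058125]
  [ 0.283125   0.108000   0.328875   0.639375]
det(I−A) = Σ_j (I−A)_1j·C_1j = (0.85)(0.749375) + (-0.15)(0.310000) + (-0.05)(0.098125) + (-0.20)(0.283125) = 0.5289375
(I − A)⁻¹ = adj(I−A) / det(I−A) ≈
  [   1.4168     0.3020     0.2947     0.3297]
  [   0.5861     1.3626     0.4689     0.2198]
  [   0.1855     0.2297     1.1162     0.1099]
  [   0.5353     0.2042     0.6218     1.2088]
Δx = (I − A)⁻¹ Δd with Δd having +75 in the Sector 1 component and 0 elsewhere.
So Δx_1 = L_11 · (+75), where L_11 = adj(I−A)_11 / det(I−A) = 0.749375 / 0.5289375.
Δx_1 = 0.749375 × (+75) / 0.5289375 = 56.203125 / 0.5289375 ≈ 106.26.

Δx_1 = 106.26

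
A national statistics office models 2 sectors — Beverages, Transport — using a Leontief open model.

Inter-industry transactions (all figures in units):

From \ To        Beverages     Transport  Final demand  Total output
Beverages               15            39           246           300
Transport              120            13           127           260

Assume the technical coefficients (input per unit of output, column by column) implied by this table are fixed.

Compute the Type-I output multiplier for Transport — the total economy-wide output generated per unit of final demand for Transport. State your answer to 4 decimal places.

m_T = 1.3056

Technical coefficients a_ij = z_ij / X_j:
  a_BB = 15/300 = 0.05, a_TB = 120/300 = 0.40
  a_BT = 39/260 = 0.15, a_TT = 13/260 = 0.05
I − A =
  [   0.95    -0.15]
  [  -0.40     0.95]
det(I−A) = (0.95)(0.95) − (-0.15)(-0.40) = 0.8425
adj(I−A) = [[0.95, 0.15], [0.40, 0.95]]
(I − A)⁻¹ = adj(I−A) / det(I−A) ≈
  [   1.12760     0.17804]
  [   0.47478     1.12760]
The output multiplier for sector j is the column-j sum of the Leontief inverse (I − A)⁻¹ = adj(I−A) / det(I−A).
Column T of adj(I−A): (0.15, 0.95); det(I−A) = 0.8425.
m_T = (0.15 + 0.95) / 0.8425 = 1.10 / 0.8425 ≈ 1.3056.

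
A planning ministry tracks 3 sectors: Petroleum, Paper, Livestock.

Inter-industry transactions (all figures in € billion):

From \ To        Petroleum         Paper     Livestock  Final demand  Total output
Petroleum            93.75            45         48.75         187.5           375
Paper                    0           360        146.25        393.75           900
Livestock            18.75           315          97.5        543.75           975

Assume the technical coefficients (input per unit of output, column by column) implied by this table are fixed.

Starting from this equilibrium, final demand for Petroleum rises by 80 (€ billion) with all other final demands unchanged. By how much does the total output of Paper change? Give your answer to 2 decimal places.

Δx_2 = 1.65

Technical coefficients a_ij = z_ij / X_j:
  a_11 = 93.75/375 = 0.25, a_21 = 0/375 = 0.00, a_31 = 18.75/375 = 0.05
  a_12 = 45/900 = 0.05, a_22 = 360/900 = 0.40, a_32 = 315/900 = 0.35
  a_13 = 48.75/975 = 0.05, a_23 = 146.25/975 = 0.15, a_33 = 97.5/975 = 0.10
I − A =
  [   0.75    -0.05    -0.05]
  [   0.00     0.60    -0.15]
  [  -0.05    -0.35     0.90]
Cofactors of I−A, C_ij = (−1)^(i+j)·(minor ij) (rows/columns in the sector order above):
  C_11 = (0.60)(0.90) − (-0.15)(-0.35) = 0.4875
  C_12 = −[(0.00)(0.90) − (-0.15)(-0.05)] = 0.0075
  C_13 = (0.00)(-0.35) − (0.60)(-0.05) = 0.0300
  C_21 = −[(-0.05)(0.90) − (-0.05)(-0.35)] = 0.0625
  C_22 = (0.75)(0.90) − (-0.05)(-0.05) = 0.6725
  C_23 = −[(0.75)(-0.35) − (-0.05)(-0.05)] = 0.2650
  C_31 = (-0.05)(-0.15) − (-0.05)(0.60) = 0.0375
  C_32 = −[(0.75)(-0.15) − (-0.05)(0.00)] = 0.1125
  C_33 = (0.75)(0.60) − (-0.05)(0.00) = 0.4500
det(I−A) = Σ_j (I−A)_1j·C_1j = (0.75)(0.4875) + (-0.05)(0.0075) + (-0.05)(0.0300) = 0.36375
adj(I−A) = Cᵀ =
  [ 0.4875   0.0625   0.0375]
  [ 0.0075   0.6725   0.1125]
  [ 0.0300   0.2650   0.4500]
(I − A)⁻¹ = adj(I−A) / det(I−A) ≈
  [   1.3402     0.1718     0.1031]
  [   0.0206     1.8488     0.3093]
  [   0.0825     0.7285     1.2371]
Δx = (I − A)⁻¹ Δd with Δd having +80 in the Petroleum component and 0 elsewhere.
So Δx_2 = L_21 · (+80), where L_21 = adj(I−A)_21 / det(I−A) = 0.0075 / 0.36375.
Δx_2 = 0.0075 × (+80) / 0.36375 = 0.60 / 0.36375 ≈ 1.65.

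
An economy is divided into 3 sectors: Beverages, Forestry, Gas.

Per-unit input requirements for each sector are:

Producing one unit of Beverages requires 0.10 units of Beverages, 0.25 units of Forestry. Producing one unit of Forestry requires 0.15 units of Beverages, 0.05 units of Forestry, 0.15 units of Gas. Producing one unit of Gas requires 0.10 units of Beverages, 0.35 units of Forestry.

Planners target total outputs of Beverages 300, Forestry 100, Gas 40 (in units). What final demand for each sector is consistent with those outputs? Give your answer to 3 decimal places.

I − A =
  [   0.90    -0.15    -0.10]
  [  -0.25     0.95    -0.35]
  [   0.00    -0.15     1.00]
d = (I − A) x:
  d_1 = (+0.90)·300 + (-0.15)·100 + (-0.10)·40 = 251.000
  d_2 = (-0.25)·300 + (+0.95)·100 + (-0.35)·40 = 6.000
  d_3 = (+0.00)·300 + (-0.15)·100 + (+1.00)·40 = 25.000

d_1 = 251.000, d_2 = 6.000, d_3 = 25.000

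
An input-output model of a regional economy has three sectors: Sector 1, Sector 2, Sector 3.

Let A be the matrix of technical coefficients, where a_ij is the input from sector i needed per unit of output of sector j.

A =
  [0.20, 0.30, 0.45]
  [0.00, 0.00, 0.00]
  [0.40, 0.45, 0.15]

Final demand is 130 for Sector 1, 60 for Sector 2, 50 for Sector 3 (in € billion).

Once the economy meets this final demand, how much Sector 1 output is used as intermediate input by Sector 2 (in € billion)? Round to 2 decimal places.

z_12 = 18.00

I − A =
  [   0.80    -0.30    -0.45]
  [   0.00     1.00     0.00]
  [  -0.40    -0.45     0.85]
Cofactors of I−A, C_ij = (−1)^(i+j)·(minor ij) (rows/columns in the sector order above):
  C_11 = (1.00)(0.85) − (0.00)(-0.45) = 0.8500
  C_12 = −[(0.00)(0.85) − (0.00)(-0.40)] = 0.0000
  C_13 = (0.00)(-0.45) − (1.00)(-0.40) = 0.4000
  C_21 = −[(-0.30)(0.85) − (-0.45)(-0.45)] = 0.4575
  C_22 = (0.80)(0.85) − (-0.45)(-0.40) = 0.5000
  C_23 = −[(0.80)(-0.45) − (-0.30)(-0.40)] = 0.4800
  C_31 = (-0.30)(0.00) − (-0.45)(1.00) = 0.4500
  C_32 = −[(0.80)(0.00) − (-0.45)(0.00)] = 0.0000
  C_33 = (0.80)(1.00) − (-0.30)(0.00) = 0.8000
det(I−A) = Σ_j (I−A)_1j·C_1j = (0.80)(0.8500) + (-0.30)(0.0000) + (-0.45)(0.4000) = 0.5000
adj(I−A) = Cᵀ =
  [ 0.8500   0.4575   0.4500]
  [ 0.0000   0.5000   0.0000]
  [ 0.4000   0.4800   0.8000]
(I − A)⁻¹ = adj(I−A) / det(I−A) ≈
  [   1.7000     0.9150     0.9000]
  [   0.0000     1.0000     0.0000]
  [   0.8000     0.9600     1.6000]
First solve x = (I − A)⁻¹ d = adj(I−A)·d / det(I−A); in particular x_2 = (0.0000·130 + 0.5000·60 + 0.0000·50) / 0.5000 = 30.00 / 0.5000 = 60.0000.
Intermediate flow from 1 to 2: z_12 = a_12 · x_2 = 0.30 × 30.00 / 0.5000 = 9.00 / 0.5000 = 18.00.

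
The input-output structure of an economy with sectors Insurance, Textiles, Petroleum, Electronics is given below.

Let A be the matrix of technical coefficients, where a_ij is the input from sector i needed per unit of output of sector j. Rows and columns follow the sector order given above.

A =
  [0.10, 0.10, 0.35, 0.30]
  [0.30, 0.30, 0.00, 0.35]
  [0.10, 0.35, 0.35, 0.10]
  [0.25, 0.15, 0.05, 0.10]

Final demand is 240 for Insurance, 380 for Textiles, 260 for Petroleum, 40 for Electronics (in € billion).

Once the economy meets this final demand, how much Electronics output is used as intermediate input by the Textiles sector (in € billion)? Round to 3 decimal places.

z_ET = 213.103

I − A =
  [   0.90    -0.10    -0.35    -0.30]
  [  -0.30     0.70     0.00    -0.35]
  [  -0.10    -0.35     0.65    -0.10]
  [  -0.25    -0.15    -0.05     0.90]
Compute the cofactors C_ij = (−1)^(i+j)·(3×3 minor ij) of I−A; the adjugate is their transpose:
adj(I−A) = Cᵀ =
  [ 0.365750   0.208000   0.214375   0.226625]
  [ 0.232625   0.431500   0.145375   0.261500]
  [ 0.204875   0.286750   0.418000   0.226250]
  [ 0.151750   0.145625   0.107000   0.328750]
det(I−A) = Σ_j (I−A)_1j·C_1j = (0.90)(0.365750) + (-0.10)(0.232625) + (-0.35)(0.204875) + (-0.30)(0.151750) = 0.18868125
(I − A)⁻¹ = adj(I−A) / det(I−A) ≈
  [   1.9385     1.1024     1.1362     1.2011]
  [   1.2329     2.2869     0.7705     1.3859]
  [   1.0858     1.5198     2.2154     1.1991]
  [   0.8043     0.7718     0.5671     1.7424]
First solve x = (I − A)⁻¹ d = adj(I−A)·d / det(I−A); in particular x_T = (0.232625·240 + 0.431500·380 + 0.145375·260 + 0.261500·40) / 0.18868125 = 268.0575 / 0.18868125 ≈ 1420.68966.
Intermediate flow from E to T: z_ET = a_ET · x_T = 0.15 × 268.0575 / 0.18868125 = 40.208625 / 0.18868125 ≈ 213.103.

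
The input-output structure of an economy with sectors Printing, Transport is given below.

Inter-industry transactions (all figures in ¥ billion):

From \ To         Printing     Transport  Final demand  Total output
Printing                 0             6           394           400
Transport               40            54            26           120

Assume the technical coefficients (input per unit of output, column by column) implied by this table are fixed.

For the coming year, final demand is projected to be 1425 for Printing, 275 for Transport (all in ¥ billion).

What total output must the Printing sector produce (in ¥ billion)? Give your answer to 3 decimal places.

x_P = 1463.303

Technical coefficients a_ij = z_ij / X_j:
  a_PP = 0/400 = 0.00, a_TP = 40/400 = 0.10
  a_PT = 6/120 = 0.05, a_TT = 54/120 = 0.45
I − A =
  [   1.00    -0.05]
  [  -0.10     0.55]
det(I−A) = (1.00)(0.55) − (-0.05)(-0.10) = 0.5450
adj(I−A) = [[0.55, 0.05], [0.10, 1.00]]
(I − A)⁻¹ = adj(I−A) / det(I−A) ≈
  [   1.0092     0.0917]
  [   0.1835     1.8349]
x = (I − A)⁻¹ d = adj(I−A)·d / det(I−A), with det(I−A) = 0.5450:
  x_P = (0.55·1425 + 0.05·275) / 0.5450 = 797.50 / 0.5450 ≈ 1463.303
  x_T = (0.10·1425 + 1.00·275) / 0.5450 = 417.50 / 0.5450 ≈ 766.055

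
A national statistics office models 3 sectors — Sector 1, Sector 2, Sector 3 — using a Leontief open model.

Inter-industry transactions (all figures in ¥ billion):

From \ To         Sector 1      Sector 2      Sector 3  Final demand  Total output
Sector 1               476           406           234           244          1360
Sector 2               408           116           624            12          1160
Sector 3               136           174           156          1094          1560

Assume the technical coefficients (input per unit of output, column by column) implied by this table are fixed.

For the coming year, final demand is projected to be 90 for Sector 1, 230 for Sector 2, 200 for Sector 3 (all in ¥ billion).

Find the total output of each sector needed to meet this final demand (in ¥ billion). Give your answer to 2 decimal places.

Technical coefficients a_ij = z_ij / X_j:
  a_11 = 476/1360 = 0.35, a_21 = 408/1360 = 0.30, a_31 = 136/1360 = 0.10
  a_12 = 406/1160 = 0.35, a_22 = 116/1160 = 0.10, a_32 = 174/1160 = 0.15
  a_13 = 234/1560 = 0.15, a_23 = 624/1560 = 0.40, a_33 = 156/1560 = 0.10
I − A =
  [   0.65    -0.35    -0.15]
  [  -0.30     0.90    -0.40]
  [  -0.10    -0.15     0.90]
Cofactors of I−A, C_ij = (−1)^(i+j)·(minor ij) (rows/columns in the sector order above):
  C_11 = (0.90)(0.90) − (-0.40)(-0.15) = 0.7500
  C_12 = −[(-0.30)(0.90) − (-0.40)(-0.10)] = 0.3100
  C_13 = (-0.30)(-0.15) − (0.90)(-0.10) = 0.1350
  C_21 = −[(-0.35)(0.90) − (-0.15)(-0.15)] = 0.3375
  C_22 = (0.65)(0.90) − (-0.15)(-0.10) = 0.5700
  C_23 = −[(0.65)(-0.15) − (-0.35)(-0.10)] = 0.1325
  C_31 = (-0.35)(-0.40) − (-0.15)(0.90) = 0.2750
  C_32 = −[(0.65)(-0.40) − (-0.15)(-0.30)] = 0.3050
  C_33 = (0.65)(0.90) − (-0.35)(-0.30) = 0.4800
det(I−A) = Σ_j (I−A)_1j·C_1j = (0.65)(0.7500) + (-0.35)(0.3100) + (-0.15)(0.1350) = 0.35875
adj(I−A) = Cᵀ =
  [ 0.7500   0.3375   0.2750]
  [ 0.3100   0.5700   0.3050]
  [ 0.1350   0.1325   0.4800]
(I − A)⁻¹ = adj(I−A) / det(I−A) ≈
  [   2.0906     0.9408     0.7666]
  [   0.8641     1.5889     0.8502]
  [   0.3763     0.3693     1.3380]
x = (I − A)⁻¹ d = adj(I−A)·d / det(I−A), with det(I−A) = 0.35875:
  x_1 = (0.7500·90 + 0.3375·230 + 0.2750·200) / 0.35875 = 200.125 / 0.35875 ≈ 557.84
  x_2 = (0.3100·90 + 0.5700·230 + 0.3050·200) / 0.35875 = 220.00 / 0.35875 ≈ 613.24
  x_3 = (0.1350·90 + 0.1325·230 + 0.4800·200) / 0.35875 = 138.625 / 0.35875 ≈ 386.41

x_1 = 557.84, x_2 = 613.24, x_3 = 386.41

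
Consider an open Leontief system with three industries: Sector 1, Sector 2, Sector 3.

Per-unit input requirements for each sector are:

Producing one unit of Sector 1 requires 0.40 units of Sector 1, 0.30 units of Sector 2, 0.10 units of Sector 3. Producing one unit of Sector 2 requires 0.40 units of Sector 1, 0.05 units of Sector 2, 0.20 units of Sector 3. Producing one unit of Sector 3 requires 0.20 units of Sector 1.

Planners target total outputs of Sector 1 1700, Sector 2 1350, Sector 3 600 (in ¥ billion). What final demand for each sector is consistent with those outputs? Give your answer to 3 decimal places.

I − A =
  [   0.60    -0.40    -0.20]
  [  -0.30     0.95     0.00]
  [  -0.10    -0.20     1.00]
d = (I − A) x:
  d_1 = (+0.60)·1700 + (-0.40)·1350 + (-0.20)·600 = 360.000
  d_2 = (-0.30)·1700 + (+0.95)·1350 + (+0.00)·600 = 772.500
  d_3 = (-0.10)·1700 + (-0.20)·1350 + (+1.00)·600 = 160.000

d_1 = 360.000, d_2 = 772.500, d_3 = 160.000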